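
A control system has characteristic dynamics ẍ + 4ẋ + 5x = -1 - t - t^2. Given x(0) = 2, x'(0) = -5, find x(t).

Characteristic equation r² + 4r + 5 = 0 has discriminant (4)² - 4·(5) = -4 < 0, so r = -2 ± i.
Hence x_h = C1*cos(t)*exp(-2*t) + C2*exp(-2*t)*sin(t).
For the particular solution try x_p = A0 + A1*t + A2*t^2. Substituting and matching coefficients of each power of t gives A0 = -27/125, A1 = 3/25, A2 = -1/5, so x_p = -27/125 - t^2/5 + 3*t/25.
General solution: x = -27/125 - t^2/5 + 3*t/25 + C1*cos(t)*exp(-2*t) + C2*exp(-2*t)*sin(t).
Apply the initial conditions: x(0) = -27/125 + C1 = 2 and x'(0) = 3/25 + C2 - 2*C1 = -5. Solving gives C1 = 277/125, C2 = -86/125.

x = -27/125 - t**2/5 + 3*t/25 - 86*exp(-2*t)*sin(t)/125 + 277*cos(t)*exp(-2*t)/125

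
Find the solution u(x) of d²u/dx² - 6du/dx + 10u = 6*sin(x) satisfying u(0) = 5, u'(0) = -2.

u = 4*cos(x)/13 + 6*sin(x)/13 - 215*exp(3*x)*sin(x)/13 + 61*cos(x)*exp(3*x)/13

Characteristic equation r² - 6r + 10 = 0 has discriminant (-6)² - 4·(10) = -4 < 0, so r = 3 ± i.
Hence u_h = C1*cos(x)*exp(3*x) + C2*exp(3*x)*sin(x).
Try u_p = A*cos(x) + B*sin(x). Substituting and equating the coefficients of cos(x) and sin(x) gives A = 4/13, B = 6/13, so u_p = 4*cos(x)/13 + 6*sin(x)/13.
General solution: u = 4*cos(x)/13 + 6*sin(x)/13 + C1*cos(x)*exp(3*x) + C2*exp(3*x)*sin(x).
Apply the initial conditions: u(0) = 4/13 + C1 = 5 and u'(0) = 6/13 + C2 + 3*C1 = -2. Solving gives C1 = 61/13, C2 = -215/13.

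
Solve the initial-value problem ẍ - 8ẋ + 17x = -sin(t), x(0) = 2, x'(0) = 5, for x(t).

Characteristic equation r² - 8r + 17 = 0 has discriminant (-8)² - 4·(17) = -4 < 0, so r = 4 ± i.
Hence x_h = C1*cos(t)*exp(4*t) + C2*exp(4*t)*sin(t).
Try x_p = A*cos(t) + B*sin(t). Substituting and equating the coefficients of cos(t) and sin(t) gives A = -1/40, B = -1/20, so x_p = -sin(t)/20 - cos(t)/40.
General solution: x = -sin(t)/20 - cos(t)/40 + C1*cos(t)*exp(4*t) + C2*exp(4*t)*sin(t).
Apply the initial conditions: x(0) = -1/40 + C1 = 2 and x'(0) = -1/20 + C2 + 4*C1 = 5. Solving gives C1 = 81/40, C2 = -61/20.

x = -sin(t)/20 - cos(t)/40 - 61*exp(4*t)*sin(t)/20 + 81*cos(t)*exp(4*t)/40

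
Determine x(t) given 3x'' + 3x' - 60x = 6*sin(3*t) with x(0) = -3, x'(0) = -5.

Divide through by 3: x'' + x' - 20x = 2*sin(3*t).
Characteristic equation r² + r - 20 = 0 factors as (r - 4)(r + 5) = 0, so r = 4, -5.
Hence x_h = C1*exp(4*t) + C2*exp(-5*t).
Try x_p = A*cos(3*t) + B*sin(3*t). Substituting and equating the coefficients of cos(3t) and sin(3t) gives A = -3/425, B = -29/425, so x_p = -29*sin(3*t)/425 - 3*cos(3*t)/425.
General solution: x = -29*sin(3*t)/425 - 3*cos(3*t)/425 + C1*exp(4*t) + C2*exp(-5*t).
Apply the initial conditions: x(0) = -3/425 + C1 + C2 = -3 and x'(0) = -87/425 - 5*C2 + 4*C1 = -5. Solving gives C1 = -494/225, C2 = -122/153.

x = -494*exp(4*t)/225 - 122*exp(-5*t)/153 - 29*sin(3*t)/425 - 3*cos(3*t)/425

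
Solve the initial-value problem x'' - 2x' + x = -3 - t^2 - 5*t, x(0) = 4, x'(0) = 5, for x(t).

Characteristic equation r² - 2r + 1 = 0 has discriminant (-2)² - 4·(1) = 0, so r = 1 is a repeated root.
Hence x_h = (C1 + C2*t)*exp(t).
For the particular solution try x_p = A0 + A1*t + A2*t^2. Substituting and matching coefficients of each power of t gives A0 = -19, A1 = -9, A2 = -1, so x_p = -19 - t^2 - 9*t.
General solution: x = -19 - t^2 - 9*t + C1*exp(t) + C2*t*exp(t).
Apply the initial conditions: x(0) = -19 + C1 = 4 and x'(0) = -9 + C1 + C2 = 5. Solving gives C1 = 23, C2 = -9.

x = -19 - t**2 - 9*t + 23*exp(t) - 9*t*exp(t)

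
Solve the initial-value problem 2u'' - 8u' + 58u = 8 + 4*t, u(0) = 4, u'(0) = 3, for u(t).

u = 124/841 + 2*t/29 - 803*exp(2*t)*sin(5*t)/841 + 3240*cos(5*t)*exp(2*t)/841

Divide through by 2: u'' - 4u' + 29u = 4 + 2*t.
Characteristic equation r² - 4r + 29 = 0 has discriminant (-4)² - 4·(29) = -100 < 0, so r = 2 ± 5i.
Hence u_h = C1*cos(5*t)*exp(2*t) + C2*exp(2*t)*sin(5*t).
For the particular solution try u_p = A0 + A1*t. Substituting and matching coefficients of each power of t gives A0 = 124/841, A1 = 2/29, so u_p = 124/841 + 2*t/29.
General solution: u = 124/841 + 2*t/29 + C1*cos(5*t)*exp(2*t) + C2*exp(2*t)*sin(5*t).
Apply the initial conditions: u(0) = 124/841 + C1 = 4 and u'(0) = 2/29 + 2*C1 + 5*C2 = 3. Solving gives C1 = 3240/841, C2 = -803/841.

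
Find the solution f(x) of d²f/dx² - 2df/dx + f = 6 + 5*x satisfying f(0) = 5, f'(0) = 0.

f = 16 - 11*exp(x) + 5*x + 6*x*exp(x)

Characteristic equation r² - 2r + 1 = 0 has discriminant (-2)² - 4·(1) = 0, so r = 1 is a repeated root.
Hence f_h = (C1 + C2*x)*exp(x).
For the particular solution try f_p = A0 + A1*x. Substituting and matching coefficients of each power of x gives A0 = 16, A1 = 5, so f_p = 16 + 5*x.
General solution: f = 16 + 5*x + C1*exp(x) + C2*x*exp(x).
Apply the initial conditions: f(0) = 16 + C1 = 5 and f'(0) = 5 + C1 + C2 = 0. Solving gives C1 = -11, C2 = 6.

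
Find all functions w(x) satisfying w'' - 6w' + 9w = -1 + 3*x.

Characteristic equation r² - 6r + 9 = 0 has discriminant (-6)² - 4·(9) = 0, so r = 3 is a repeated root.
Hence w_h = (C1 + C2*x)*exp(3*x).
For the particular solution try w_p = A0 + A1*x. Substituting and matching coefficients of each power of x gives A0 = 1/9, A1 = 1/3, so w_p = 1/9 + x/3.

w = 1/9 + x/3 + C1*exp(3*x) + C2*x*exp(3*x)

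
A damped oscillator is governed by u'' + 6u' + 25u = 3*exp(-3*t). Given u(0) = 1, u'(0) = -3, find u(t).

u = 3*exp(-3*t)/16 + 13*cos(4*t)*exp(-3*t)/16

Characteristic equation r² + 6r + 25 = 0 has discriminant (6)² - 4·(25) = -64 < 0, so r = -3 ± 4i.
Hence u_h = C1*cos(4*t)*exp(-3*t) + C2*exp(-3*t)*sin(4*t).
Try u_p = A*exp(-3*t). Substituting into the equation and dividing by exp(-3*t) gives A = 3/16, so u_p = 3*exp(-3*t)/16.
General solution: u = 3*exp(-3*t)/16 + C1*cos(4*t)*exp(-3*t) + C2*exp(-3*t)*sin(4*t).
Apply the initial conditions: u(0) = 3/16 + C1 = 1 and u'(0) = -9/16 - 3*C1 + 4*C2 = -3. Solving gives C1 = 13/16, C2 = 0.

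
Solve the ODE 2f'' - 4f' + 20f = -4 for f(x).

f = -1/5 + C1*cos(3*x)*exp(x) + C2*exp(x)*sin(3*x)

Divide through by 2: f'' - 2f' + 10f = -2.
Characteristic equation r² - 2r + 10 = 0 has discriminant (-2)² - 4·(10) = -36 < 0, so r = 1 ± 3i.
Hence f_h = C1*cos(3*x)*exp(x) + C2*exp(x)*sin(3*x).
For the particular solution try f_p = A0. Substituting and matching coefficients of each power of x gives A0 = -1/5, so f_p = -1/5.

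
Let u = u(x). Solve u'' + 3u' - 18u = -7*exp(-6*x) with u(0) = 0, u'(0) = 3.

u = -20*exp(-6*x)/81 + 20*exp(3*x)/81 + 7*x*exp(-6*x)/9

Characteristic equation r² + 3r - 18 = 0 factors as (r + 6)(r - 3) = 0, so r = -6, 3.
Hence u_h = C1*exp(-6*x) + C2*exp(3*x).
Since exp(-6*x) solves the homogeneous equation (r = -6 is a root of multiplicity 1), multiply the trial by x. Try u_p = A*x*exp(-6*x). Substituting into the equation and dividing by exp(-6*x) gives A = 7/9, so u_p = 7*x*exp(-6*x)/9.
General solution: u = C1*exp(-6*x) + C2*exp(3*x) + 7*x*exp(-6*x)/9.
Apply the initial conditions: u(0) = C1 + C2 = 0 and u'(0) = 7/9 - 6*C1 + 3*C2 = 3. Solving gives C1 = -20/81, C2 = 20/81.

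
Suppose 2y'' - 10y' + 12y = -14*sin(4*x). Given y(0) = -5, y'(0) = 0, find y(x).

y = -68*exp(2*x)/5 - 7*cos(4*x)/25 + 7*sin(4*x)/50 + 222*exp(3*x)/25

Divide through by 2: y'' - 5y' + 6y = -7*sin(4*x).
Characteristic equation r² - 5r + 6 = 0 factors as (r - 2)(r - 3) = 0, so r = 2, 3.
Hence y_h = C1*exp(2*x) + C2*exp(3*x).
Try y_p = A*cos(4*x) + B*sin(4*x). Substituting and equating the coefficients of cos(4x) and sin(4x) gives A = -7/25, B = 7/50, so y_p = -7*cos(4*x)/25 + 7*sin(4*x)/50.
General solution: y = -7*cos(4*x)/25 + 7*sin(4*x)/50 + C1*exp(2*x) + C2*exp(3*x).
Apply the initial conditions: y(0) = -7/25 + C1 + C2 = -5 and y'(0) = 14/25 + 2*C1 + 3*C2 = 0. Solving gives C1 = -68/5, C2 = 222/25.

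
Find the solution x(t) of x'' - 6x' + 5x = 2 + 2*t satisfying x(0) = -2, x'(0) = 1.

Characteristic equation r² - 6r + 5 = 0 factors as (r - 1)(r - 5) = 0, so r = 1, 5.
Hence x_h = C1*exp(t) + C2*exp(5*t).
For the particular solution try x_p = A0 + A1*t. Substituting and matching coefficients of each power of t gives A0 = 22/25, A1 = 2/5, so x_p = 22/25 + 2*t/5.
General solution: x = 22/25 + 2*t/5 + C1*exp(t) + C2*exp(5*t).
Apply the initial conditions: x(0) = 22/25 + C1 + C2 = -2 and x'(0) = 2/5 + C1 + 5*C2 = 1. Solving gives C1 = -15/4, C2 = 87/100.

x = 22/25 - 15*exp(t)/4 + 2*t/5 + 87*exp(5*t)/100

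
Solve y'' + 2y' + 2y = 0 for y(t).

Characteristic equation r² + 2r + 2 = 0 has discriminant (2)² - 4·(2) = -4 < 0, so r = -1 ± i.
Hence y_h = C1*cos(t)*exp(-t) + C2*exp(-t)*sin(t).

y = C1*cos(t)*exp(-t) + C2*exp(-t)*sin(t)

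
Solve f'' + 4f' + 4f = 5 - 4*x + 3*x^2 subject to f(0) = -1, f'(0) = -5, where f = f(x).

Characteristic equation r² + 4r + 4 = 0 has discriminant (4)² - 4·(4) = 0, so r = -2 is a repeated root.
Hence f_h = (C1 + C2*x)*exp(-2*x).
For the particular solution try f_p = A0 + A1*x + A2*x^2. Substituting and matching coefficients of each power of x gives A0 = 27/8, A1 = -5/2, A2 = 3/4, so f_p = 27/8 - 5*x/2 + 3*x^2/4.
General solution: f = 27/8 - 5*x/2 + 3*x^2/4 + C1*exp(-2*x) + C2*x*exp(-2*x).
Apply the initial conditions: f(0) = 27/8 + C1 = -1 and f'(0) = -5/2 + C2 - 2*C1 = -5. Solving gives C1 = -35/8, C2 = -45/4.

f = 27/8 - 35*exp(-2*x)/8 - 5*x/2 + 3*x**2/4 - 45*x*exp(-2*x)/4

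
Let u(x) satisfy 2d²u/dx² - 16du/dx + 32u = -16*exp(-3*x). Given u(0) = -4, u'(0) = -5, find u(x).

u = -188*exp(4*x)/49 - 8*exp(-3*x)/49 + 69*x*exp(4*x)/7

Divide through by 2: u'' - 8u' + 16u = -8*exp(-3*x).
Characteristic equation r² - 8r + 16 = 0 has discriminant (-8)² - 4·(16) = 0, so r = 4 is a repeated root.
Hence u_h = (C1 + C2*x)*exp(4*x).
Try u_p = A*exp(-3*x). Substituting into the equation and dividing by exp(-3*x) gives A = -8/49, so u_p = -8*exp(-3*x)/49.
General solution: u = -8*exp(-3*x)/49 + C1*exp(4*x) + C2*x*exp(4*x).
Apply the initial conditions: u(0) = -8/49 + C1 = -4 and u'(0) = 24/49 + C2 + 4*C1 = -5. Solving gives C1 = -188/49, C2 = 69/7.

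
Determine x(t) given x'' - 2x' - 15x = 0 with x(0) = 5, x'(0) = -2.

Characteristic equation r² - 2r - 15 = 0 factors as (r - 5)(r + 3) = 0, so r = 5, -3.
Hence x_h = C1*exp(5*t) + C2*exp(-3*t).
Apply the initial conditions: x(0) = C1 + C2 = 5 and x'(0) = -3*C2 + 5*C1 = -2. Solving gives C1 = 13/8, C2 = 27/8.

x = 13*exp(5*t)/8 + 27*exp(-3*t)/8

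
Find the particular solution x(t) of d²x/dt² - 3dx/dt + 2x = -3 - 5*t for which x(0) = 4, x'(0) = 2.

x = -21/4 + 14*exp(t) - 19*exp(2*t)/4 - 5*t/2

Characteristic equation r² - 3r + 2 = 0 factors as (r - 2)(r - 1) = 0, so r = 2, 1.
Hence x_h = C1*exp(2*t) + C2*exp(t).
For the particular solution try x_p = A0 + A1*t. Substituting and matching coefficients of each power of t gives A0 = -21/4, A1 = -5/2, so x_p = -21/4 - 5*t/2.
General solution: x = -21/4 - 5*t/2 + C1*exp(2*t) + C2*exp(t).
Apply the initial conditions: x(0) = -21/4 + C1 + C2 = 4 and x'(0) = -5/2 + C2 + 2*C1 = 2. Solving gives C1 = -19/4, C2 = 14.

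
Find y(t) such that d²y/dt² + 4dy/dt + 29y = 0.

Characteristic equation r² + 4r + 29 = 0 has discriminant (4)² - 4·(29) = -100 < 0, so r = -2 ± 5i.
Hence y_h = C1*cos(5*t)*exp(-2*t) + C2*exp(-2*t)*sin(5*t).

y = C1*cos(5*t)*exp(-2*t) + C2*exp(-2*t)*sin(5*t)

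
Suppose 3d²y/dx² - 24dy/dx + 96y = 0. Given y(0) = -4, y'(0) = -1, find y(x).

Divide through by 3: y'' - 8y' + 32y = 0.
Characteristic equation r² - 8r + 32 = 0 has discriminant (-8)² - 4·(32) = -64 < 0, so r = 4 ± 4i.
Hence y_h = C1*cos(4*x)*exp(4*x) + C2*exp(4*x)*sin(4*x).
Apply the initial conditions: y(0) = C1 = -4 and y'(0) = 4*C1 + 4*C2 = -1. Solving gives C1 = -4, C2 = 15/4.

y = -4*cos(4*x)*exp(4*x) + 15*exp(4*x)*sin(4*x)/4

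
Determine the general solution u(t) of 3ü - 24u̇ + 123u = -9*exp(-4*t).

u = -3*exp(-4*t)/89 + C1*cos(5*t)*exp(4*t) + C2*exp(4*t)*sin(5*t)

Divide through by 3: u'' - 8u' + 41u = -3*exp(-4*t).
Characteristic equation r² - 8r + 41 = 0 has discriminant (-8)² - 4·(41) = -100 < 0, so r = 4 ± 5i.
Hence u_h = C1*cos(5*t)*exp(4*t) + C2*exp(4*t)*sin(5*t).
Try u_p = A*exp(-4*t). Substituting into the equation and dividing by exp(-4*t) gives A = -3/89, so u_p = -3*exp(-4*t)/89.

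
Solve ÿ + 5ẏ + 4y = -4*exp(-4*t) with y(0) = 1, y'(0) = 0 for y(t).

Characteristic equation r² + 5r + 4 = 0 factors as (r + 4)(r + 1) = 0, so r = -4, -1.
Hence y_h = C1*exp(-4*t) + C2*exp(-t).
Since exp(-4*t) solves the homogeneous equation (r = -4 is a root of multiplicity 1), multiply the trial by t. Try y_p = A*t*exp(-4*t). Substituting into the equation and dividing by exp(-4*t) gives A = 4/3, so y_p = 4*t*exp(-4*t)/3.
General solution: y = C1*exp(-4*t) + C2*exp(-t) + 4*t*exp(-4*t)/3.
Apply the initial conditions: y(0) = C1 + C2 = 1 and y'(0) = 4/3 - C2 - 4*C1 = 0. Solving gives C1 = 1/9, C2 = 8/9.

y = exp(-4*t)/9 + 8*exp(-t)/9 + 4*t*exp(-4*t)/3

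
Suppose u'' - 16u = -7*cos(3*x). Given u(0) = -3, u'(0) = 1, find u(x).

u = -353*exp(-4*x)/200 - 303*exp(4*x)/200 + 7*cos(3*x)/25

Characteristic equation r² - 16 = 0 factors as (r + 4)(r - 4) = 0, so r = -4, 4.
Hence u_h = C1*exp(-4*x) + C2*exp(4*x).
Try u_p = A*cos(3*x) + B*sin(3*x). Substituting and equating the coefficients of cos(3x) and sin(3x) gives A = 7/25, B = 0, so u_p = 7*cos(3*x)/25.
General solution: u = 7*cos(3*x)/25 + C1*exp(-4*x) + C2*exp(4*x).
Apply the initial conditions: u(0) = 7/25 + C1 + C2 = -3 and u'(0) = -4*C1 + 4*C2 = 1. Solving gives C1 = -353/200, C2 = -303/200.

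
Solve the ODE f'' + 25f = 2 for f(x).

Characteristic equation r² + 25 = 0 has discriminant (0)² - 4·(25) = -100 < 0, so r = ± 5i.
Hence f_h = C1*cos(5*x) + C2*sin(5*x).
For the particular solution try f_p = A0. Substituting and matching coefficients of each power of x gives A0 = 2/25, so f_p = 2/25.

f = 2/25 + C1*cos(5*x) + C2*sin(5*x)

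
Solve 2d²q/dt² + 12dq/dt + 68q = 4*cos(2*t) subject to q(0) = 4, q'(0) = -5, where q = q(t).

q = 2*sin(2*t)/87 + 5*cos(2*t)/87 + 118*exp(-3*t)*sin(5*t)/87 + 343*cos(5*t)*exp(-3*t)/87

Divide through by 2: q'' + 6q' + 34q = 2*cos(2*t).
Characteristic equation r² + 6r + 34 = 0 has discriminant (6)² - 4·(34) = -100 < 0, so r = -3 ± 5i.
Hence q_h = C1*cos(5*t)*exp(-3*t) + C2*exp(-3*t)*sin(5*t).
Try q_p = A*cos(2*t) + B*sin(2*t). Substituting and equating the coefficients of cos(2t) and sin(2t) gives A = 5/87, B = 2/87, so q_p = 2*sin(2*t)/87 + 5*cos(2*t)/87.
General solution: q = 2*sin(2*t)/87 + 5*cos(2*t)/87 + C1*cos(5*t)*exp(-3*t) + C2*exp(-3*t)*sin(5*t).
Apply the initial conditions: q(0) = 5/87 + C1 = 4 and q'(0) = 4/87 - 3*C1 + 5*C2 = -5. Solving gives C1 = 343/87, C2 = 118/87.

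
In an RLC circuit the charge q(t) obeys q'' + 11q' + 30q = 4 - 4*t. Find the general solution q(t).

q = 41/225 - 2*t/15 + C1*exp(-5*t) + C2*exp(-6*t)

Characteristic equation r² + 11r + 30 = 0 factors as (r + 5)(r + 6) = 0, so r = -5, -6.
Hence q_h = C1*exp(-5*t) + C2*exp(-6*t).
For the particular solution try q_p = A0 + A1*t. Substituting and matching coefficients of each power of t gives A0 = 41/225, A1 = -2/15, so q_p = 41/225 - 2*t/15.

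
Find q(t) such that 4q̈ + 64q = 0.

q = C1*cos(4*t) + C2*sin(4*t)

Divide through by 4: q'' + 16q = 0.
Characteristic equation r² + 16 = 0 has discriminant (0)² - 4·(16) = -64 < 0, so r = ± 4i.
Hence q_h = C1*cos(4*t) + C2*sin(4*t).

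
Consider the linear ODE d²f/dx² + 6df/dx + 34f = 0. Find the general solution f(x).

f = C1*cos(5*x)*exp(-3*x) + C2*exp(-3*x)*sin(5*x)

Characteristic equation r² + 6r + 34 = 0 has discriminant (6)² - 4·(34) = -100 < 0, so r = -3 ± 5i.
Hence f_h = C1*cos(5*x)*exp(-3*x) + C2*exp(-3*x)*sin(5*x).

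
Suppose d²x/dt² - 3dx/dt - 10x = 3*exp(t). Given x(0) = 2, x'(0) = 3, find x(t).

x = -exp(t)/4 + 8*exp(-2*t)/7 + 31*exp(5*t)/28

Characteristic equation r² - 3r - 10 = 0 factors as (r + 2)(r - 5) = 0, so r = -2, 5.
Hence x_h = C1*exp(-2*t) + C2*exp(5*t).
Try x_p = A*exp(t). Substituting into the equation and dividing by exp(t) gives A = -1/4, so x_p = -exp(t)/4.
General solution: x = -exp(t)/4 + C1*exp(-2*t) + C2*exp(5*t).
Apply the initial conditions: x(0) = -1/4 + C1 + C2 = 2 and x'(0) = -1/4 - 2*C1 + 5*C2 = 3. Solving gives C1 = 8/7, C2 = 31/28.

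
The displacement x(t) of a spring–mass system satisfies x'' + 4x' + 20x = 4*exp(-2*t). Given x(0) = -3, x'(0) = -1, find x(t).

Characteristic equation r² + 4r + 20 = 0 has discriminant (4)² - 4·(20) = -64 < 0, so r = -2 ± 4i.
Hence x_h = C1*cos(4*t)*exp(-2*t) + C2*exp(-2*t)*sin(4*t).
Try x_p = A*exp(-2*t). Substituting into the equation and dividing by exp(-2*t) gives A = 1/4, so x_p = exp(-2*t)/4.
General solution: x = exp(-2*t)/4 + C1*cos(4*t)*exp(-2*t) + C2*exp(-2*t)*sin(4*t).
Apply the initial conditions: x(0) = 1/4 + C1 = -3 and x'(0) = -1/2 - 2*C1 + 4*C2 = -1. Solving gives C1 = -13/4, C2 = -7/4.

x = exp(-2*t)/4 - 13*cos(4*t)*exp(-2*t)/4 - 7*exp(-2*t)*sin(4*t)/4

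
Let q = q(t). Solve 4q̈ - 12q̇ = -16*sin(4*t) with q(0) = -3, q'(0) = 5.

q = -13/3 - 3*cos(4*t)/25 + 4*sin(4*t)/25 + 109*exp(3*t)/75

Divide through by 4: q'' - 3q' = -4*sin(4*t).
Characteristic equation r² - 3r = 0 factors as (r - 3)r = 0, so r = 3, 0.
Hence q_h = C1*exp(3*t) + C2.
Try q_p = A*cos(4*t) + B*sin(4*t). Substituting and equating the coefficients of cos(4t) and sin(4t) gives A = -3/25, B = 4/25, so q_p = -3*cos(4*t)/25 + 4*sin(4*t)/25.
General solution: q = C2 - 3*cos(4*t)/25 + 4*sin(4*t)/25 + C1*exp(3*t).
Apply the initial conditions: q(0) = -3/25 + C1 + C2 = -3 and q'(0) = 16/25 + 3*C1 = 5. Solving gives C1 = 109/75, C2 = -13/3.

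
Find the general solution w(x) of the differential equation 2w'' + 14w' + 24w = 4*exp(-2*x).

Divide through by 2: w'' + 7w' + 12w = 2*exp(-2*x).
Characteristic equation r² + 7r + 12 = 0 factors as (r + 3)(r + 4) = 0, so r = -3, -4.
Hence w_h = C1*exp(-3*x) + C2*exp(-4*x).
Try w_p = A*exp(-2*x). Substituting into the equation and dividing by exp(-2*x) gives A = 1, so w_p = exp(-2*x).

w = C1*exp(-3*x) + C2*exp(-4*x) + exp(-2*x)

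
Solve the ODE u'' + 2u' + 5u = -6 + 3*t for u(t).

Characteristic equation r² + 2r + 5 = 0 has discriminant (2)² - 4·(5) = -16 < 0, so r = -1 ± 2i.
Hence u_h = C1*cos(2*t)*exp(-t) + C2*exp(-t)*sin(2*t).
For the particular solution try u_p = A0 + A1*t. Substituting and matching coefficients of each power of t gives A0 = -36/25, A1 = 3/5, so u_p = -36/25 + 3*t/5.

u = -36/25 + 3*t/5 + C1*cos(2*t)*exp(-t) + C2*exp(-t)*sin(2*t)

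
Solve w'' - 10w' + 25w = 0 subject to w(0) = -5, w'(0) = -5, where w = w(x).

w = -5*exp(5*x) + 20*x*exp(5*x)

Characteristic equation r² - 10r + 25 = 0 has discriminant (-10)² - 4·(25) = 0, so r = 5 is a repeated root.
Hence w_h = (C1 + C2*x)*exp(5*x).
Apply the initial conditions: w(0) = C1 = -5 and w'(0) = C2 + 5*C1 = -5. Solving gives C1 = -5, C2 = 20.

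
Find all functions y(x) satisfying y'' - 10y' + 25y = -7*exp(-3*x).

Characteristic equation r² - 10r + 25 = 0 has discriminant (-10)² - 4·(25) = 0, so r = 5 is a repeated root.
Hence y_h = (C1 + C2*x)*exp(5*x).
Try y_p = A*exp(-3*x). Substituting into the equation and dividing by exp(-3*x) gives A = -7/64, so y_p = -7*exp(-3*x)/64.

y = -7*exp(-3*x)/64 + C1*exp(5*x) + C2*x*exp(5*x)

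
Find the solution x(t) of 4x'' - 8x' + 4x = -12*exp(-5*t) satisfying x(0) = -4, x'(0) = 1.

x = -47*exp(t)/12 - exp(-5*t)/12 + 9*t*exp(t)/2

Divide through by 4: x'' - 2x' + x = -3*exp(-5*t).
Characteristic equation r² - 2r + 1 = 0 has discriminant (-2)² - 4·(1) = 0, so r = 1 is a repeated root.
Hence x_h = (C1 + C2*t)*exp(t).
Try x_p = A*exp(-5*t). Substituting into the equation and dividing by exp(-5*t) gives A = -1/12, so x_p = -exp(-5*t)/12.
General solution: x = -exp(-5*t)/12 + C1*exp(t) + C2*t*exp(t).
Apply the initial conditions: x(0) = -1/12 + C1 = -4 and x'(0) = 5/12 + C1 + C2 = 1. Solving gives C1 = -47/12, C2 = 9/2.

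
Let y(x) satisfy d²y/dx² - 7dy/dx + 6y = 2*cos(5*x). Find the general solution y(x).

y = -35*sin(5*x)/793 - 19*cos(5*x)/793 + C1*exp(x) + C2*exp(6*x)

Characteristic equation r² - 7r + 6 = 0 factors as (r - 1)(r - 6) = 0, so r = 1, 6.
Hence y_h = C1*exp(x) + C2*exp(6*x).
Try y_p = A*cos(5*x) + B*sin(5*x). Substituting and equating the coefficients of cos(5x) and sin(5x) gives A = -19/793, B = -35/793, so y_p = -35*sin(5*x)/793 - 19*cos(5*x)/793.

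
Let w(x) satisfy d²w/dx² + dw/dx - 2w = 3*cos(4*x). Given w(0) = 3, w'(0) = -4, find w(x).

w = -27*cos(4*x)/170 + 3*sin(4*x)/85 + 37*exp(x)/51 + 73*exp(-2*x)/30

Characteristic equation r² + r - 2 = 0 factors as (r + 2)(r - 1) = 0, so r = -2, 1.
Hence w_h = C1*exp(-2*x) + C2*exp(x).
Try w_p = A*cos(4*x) + B*sin(4*x). Substituting and equating the coefficients of cos(4x) and sin(4x) gives A = -27/170, B = 3/85, so w_p = -27*cos(4*x)/170 + 3*sin(4*x)/85.
General solution: w = -27*cos(4*x)/170 + 3*sin(4*x)/85 + C1*exp(-2*x) + C2*exp(x).
Apply the initial conditions: w(0) = -27/170 + C1 + C2 = 3 and w'(0) = 12/85 + C2 - 2*C1 = -4. Solving gives C1 = 73/30, C2 = 37/51.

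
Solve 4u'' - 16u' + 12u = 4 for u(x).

Divide through by 4: u'' - 4u' + 3u = 1.
Characteristic equation r² - 4r + 3 = 0 factors as (r - 3)(r - 1) = 0, so r = 3, 1.
Hence u_h = C1*exp(3*x) + C2*exp(x).
For the particular solution try u_p = A0. Substituting and matching coefficients of each power of x gives A0 = 1/3, so u_p = 1/3.

u = 1/3 + C1*exp(3*x) + C2*exp(x)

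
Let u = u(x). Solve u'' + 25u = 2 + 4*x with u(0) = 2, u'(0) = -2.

u = 2/25 - 54*sin(5*x)/125 + 4*x/25 + 48*cos(5*x)/25

Characteristic equation r² + 25 = 0 has discriminant (0)² - 4·(25) = -100 < 0, so r = ± 5i.
Hence u_h = C1*cos(5*x) + C2*sin(5*x).
For the particular solution try u_p = A0 + A1*x. Substituting and matching coefficients of each power of x gives A0 = 2/25, A1 = 4/25, so u_p = 2/25 + 4*x/25.
General solution: u = 2/25 + 4*x/25 + C1*cos(5*x) + C2*sin(5*x).
Apply the initial conditions: u(0) = 2/25 + C1 = 2 and u'(0) = 4/25 + 5*C2 = -2. Solving gives C1 = 48/25, C2 = -54/125.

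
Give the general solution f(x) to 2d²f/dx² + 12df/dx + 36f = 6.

Divide through by 2: f'' + 6f' + 18f = 3.
Characteristic equation r² + 6r + 18 = 0 has discriminant (6)² - 4·(18) = -36 < 0, so r = -3 ± 3i.
Hence f_h = C1*cos(3*x)*exp(-3*x) + C2*exp(-3*x)*sin(3*x).
For the particular solution try f_p = A0. Substituting and matching coefficients of each power of x gives A0 = 1/6, so f_p = 1/6.

f = 1/6 + C1*cos(3*x)*exp(-3*x) + C2*exp(-3*x)*sin(3*x)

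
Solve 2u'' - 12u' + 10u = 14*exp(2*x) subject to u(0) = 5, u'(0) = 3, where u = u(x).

Divide through by 2: u'' - 6u' + 5u = 7*exp(2*x).
Characteristic equation r² - 6r + 5 = 0 factors as (r - 5)(r - 1) = 0, so r = 5, 1.
Hence u_h = C1*exp(5*x) + C2*exp(x).
Try u_p = A*exp(2*x). Substituting into the equation and dividing by exp(2*x) gives A = -7/3, so u_p = -7*exp(2*x)/3.
General solution: u = -7*exp(2*x)/3 + C1*exp(5*x) + C2*exp(x).
Apply the initial conditions: u(0) = -7/3 + C1 + C2 = 5 and u'(0) = -14/3 + C2 + 5*C1 = 3. Solving gives C1 = 1/12, C2 = 29/4.

u = -7*exp(2*x)/3 + exp(5*x)/12 + 29*exp(x)/4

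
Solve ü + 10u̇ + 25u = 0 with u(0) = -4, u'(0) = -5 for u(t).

u = -4*exp(-5*t) - 25*t*exp(-5*t)

Characteristic equation r² + 10r + 25 = 0 has discriminant (10)² - 4·(25) = 0, so r = -5 is a repeated root.
Hence u_h = (C1 + C2*t)*exp(-5*t).
Apply the initial conditions: u(0) = C1 = -4 and u'(0) = C2 - 5*C1 = -5. Solving gives C1 = -4, C2 = -25.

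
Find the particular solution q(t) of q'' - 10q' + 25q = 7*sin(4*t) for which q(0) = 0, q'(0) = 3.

Characteristic equation r² - 10r + 25 = 0 has discriminant (-10)² - 4·(25) = 0, so r = 5 is a repeated root.
Hence q_h = (C1 + C2*t)*exp(5*t).
Try q_p = A*cos(4*t) + B*sin(4*t). Substituting and equating the coefficients of cos(4t) and sin(4t) gives A = 280/1681, B = 63/1681, so q_p = 63*sin(4*t)/1681 + 280*cos(4*t)/1681.
General solution: q = 63*sin(4*t)/1681 + 280*cos(4*t)/1681 + C1*exp(5*t) + C2*t*exp(5*t).
Apply the initial conditions: q(0) = 280/1681 + C1 = 0 and q'(0) = 252/1681 + C2 + 5*C1 = 3. Solving gives C1 = -280/1681, C2 = 151/41.

q = -280*exp(5*t)/1681 + 63*sin(4*t)/1681 + 280*cos(4*t)/1681 + 151*t*exp(5*t)/41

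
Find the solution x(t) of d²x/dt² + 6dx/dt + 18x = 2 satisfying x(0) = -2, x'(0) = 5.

x = 1/9 - 19*cos(3*t)*exp(-3*t)/9 - 4*exp(-3*t)*sin(3*t)/9

Characteristic equation r² + 6r + 18 = 0 has discriminant (6)² - 4·(18) = -36 < 0, so r = -3 ± 3i.
Hence x_h = C1*cos(3*t)*exp(-3*t) + C2*exp(-3*t)*sin(3*t).
For the particular solution try x_p = A0. Substituting and matching coefficients of each power of t gives A0 = 1/9, so x_p = 1/9.
General solution: x = 1/9 + C1*cos(3*t)*exp(-3*t) + C2*exp(-3*t)*sin(3*t).
Apply the initial conditions: x(0) = 1/9 + C1 = -2 and x'(0) = -3*C1 + 3*C2 = 5. Solving gives C1 = -19/9, C2 = -4/9.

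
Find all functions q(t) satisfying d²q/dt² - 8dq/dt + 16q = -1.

q = -1/16 + C1*exp(4*t) + C2*t*exp(4*t)

Characteristic equation r² - 8r + 16 = 0 has discriminant (-8)² - 4·(16) = 0, so r = 4 is a repeated root.
Hence q_h = (C1 + C2*t)*exp(4*t).
For the particular solution try q_p = A0. Substituting and matching coefficients of each power of t gives A0 = -1/16, so q_p = -1/16.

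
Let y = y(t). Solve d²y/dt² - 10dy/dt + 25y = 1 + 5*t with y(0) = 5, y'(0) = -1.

Characteristic equation r² - 10r + 25 = 0 has discriminant (-10)² - 4·(25) = 0, so r = 5 is a repeated root.
Hence y_h = (C1 + C2*t)*exp(5*t).
For the particular solution try y_p = A0 + A1*t. Substituting and matching coefficients of each power of t gives A0 = 3/25, A1 = 1/5, so y_p = 3/25 + t/5.
General solution: y = 3/25 + t/5 + C1*exp(5*t) + C2*t*exp(5*t).
Apply the initial conditions: y(0) = 3/25 + C1 = 5 and y'(0) = 1/5 + C2 + 5*C1 = -1. Solving gives C1 = 122/25, C2 = -128/5.

y = 3/25 + t/5 + 122*exp(5*t)/25 - 128*t*exp(5*t)/5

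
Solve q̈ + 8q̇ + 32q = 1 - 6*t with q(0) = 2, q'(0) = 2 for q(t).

Characteristic equation r² + 8r + 32 = 0 has discriminant (8)² - 4·(32) = -64 < 0, so r = -4 ± 4i.
Hence q_h = C1*cos(4*t)*exp(-4*t) + C2*exp(-4*t)*sin(4*t).
For the particular solution try q_p = A0 + A1*t. Substituting and matching coefficients of each power of t gives A0 = 5/64, A1 = -3/16, so q_p = 5/64 - 3*t/16.
General solution: q = 5/64 - 3*t/16 + C1*cos(4*t)*exp(-4*t) + C2*exp(-4*t)*sin(4*t).
Apply the initial conditions: q(0) = 5/64 + C1 = 2 and q'(0) = -3/16 - 4*C1 + 4*C2 = 2. Solving gives C1 = 123/64, C2 = 79/32.

q = 5/64 - 3*t/16 + 79*exp(-4*t)*sin(4*t)/32 + 123*cos(4*t)*exp(-4*t)/64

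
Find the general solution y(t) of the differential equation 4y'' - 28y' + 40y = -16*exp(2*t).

Divide through by 4: y'' - 7y' + 10y = -4*exp(2*t).
Characteristic equation r² - 7r + 10 = 0 factors as (r - 2)(r - 5) = 0, so r = 2, 5.
Hence y_h = C1*exp(2*t) + C2*exp(5*t).
Since exp(2*t) solves the homogeneous equation (r = 2 is a root of multiplicity 1), multiply the trial by t. Try y_p = A*t*exp(2*t). Substituting into the equation and dividing by exp(2*t) gives A = 4/3, so y_p = 4*t*exp(2*t)/3.

y = C1*exp(2*t) + C2*exp(5*t) + 4*t*exp(2*t)/3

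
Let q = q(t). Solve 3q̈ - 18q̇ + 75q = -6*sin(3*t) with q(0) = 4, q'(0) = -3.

Divide through by 3: q'' - 6q' + 25q = -2*sin(3*t).
Characteristic equation r² - 6r + 25 = 0 has discriminant (-6)² - 4·(25) = -64 < 0, so r = 3 ± 4i.
Hence q_h = C1*cos(4*t)*exp(3*t) + C2*exp(3*t)*sin(4*t).
Try q_p = A*cos(3*t) + B*sin(3*t). Substituting and equating the coefficients of cos(3t) and sin(3t) gives A = -9/145, B = -8/145, so q_p = -9*cos(3*t)/145 - 8*sin(3*t)/145.
General solution: q = -9*cos(3*t)/145 - 8*sin(3*t)/145 + C1*cos(4*t)*exp(3*t) + C2*exp(3*t)*sin(4*t).
Apply the initial conditions: q(0) = -9/145 + C1 = 4 and q'(0) = -24/145 + 3*C1 + 4*C2 = -3. Solving gives C1 = 589/145, C2 = -1089/290.

q = -9*cos(3*t)/145 - 8*sin(3*t)/145 - 1089*exp(3*t)*sin(4*t)/290 + 589*cos(4*t)*exp(3*t)/145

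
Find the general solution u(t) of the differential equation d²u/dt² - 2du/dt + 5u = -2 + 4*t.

Characteristic equation r² - 2r + 5 = 0 has discriminant (-2)² - 4·(5) = -16 < 0, so r = 1 ± 2i.
Hence u_h = C1*cos(2*t)*exp(t) + C2*exp(t)*sin(2*t).
For the particular solution try u_p = A0 + A1*t. Substituting and matching coefficients of each power of t gives A0 = -2/25, A1 = 4/5, so u_p = -2/25 + 4*t/5.

u = -2/25 + 4*t/5 + C1*cos(2*t)*exp(t) + C2*exp(t)*sin(2*t)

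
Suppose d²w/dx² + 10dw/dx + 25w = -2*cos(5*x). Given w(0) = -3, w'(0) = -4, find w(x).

w = -3*exp(-5*x) - sin(5*x)/25 - 94*x*exp(-5*x)/5

Characteristic equation r² + 10r + 25 = 0 has discriminant (10)² - 4·(25) = 0, so r = -5 is a repeated root.
Hence w_h = (C1 + C2*x)*exp(-5*x).
Try w_p = A*cos(5*x) + B*sin(5*x). Substituting and equating the coefficients of cos(5x) and sin(5x) gives A = 0, B = -1/25, so w_p = -sin(5*x)/25.
General solution: w = -sin(5*x)/25 + C1*exp(-5*x) + C2*x*exp(-5*x).
Apply the initial conditions: w(0) = C1 = -3 and w'(0) = -1/5 + C2 - 5*C1 = -4. Solving gives C1 = -3, C2 = -94/5.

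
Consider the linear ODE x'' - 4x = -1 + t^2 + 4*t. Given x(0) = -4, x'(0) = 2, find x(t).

x = 1/8 - t - 45*exp(-2*t)/16 - 21*exp(2*t)/16 - t**2/4

Characteristic equation r² - 4 = 0 factors as (r + 2)(r - 2) = 0, so r = -2, 2.
Hence x_h = C1*exp(-2*t) + C2*exp(2*t).
For the particular solution try x_p = A0 + A1*t + A2*t^2. Substituting and matching coefficients of each power of t gives A0 = 1/8, A1 = -1, A2 = -1/4, so x_p = 1/8 - t - t^2/4.
General solution: x = 1/8 - t - t^2/4 + C1*exp(-2*t) + C2*exp(2*t).
Apply the initial conditions: x(0) = 1/8 + C1 + C2 = -4 and x'(0) = -1 - 2*C1 + 2*C2 = 2. Solving gives C1 = -45/16, C2 = -21/16.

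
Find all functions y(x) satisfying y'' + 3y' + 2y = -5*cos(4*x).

Characteristic equation r² + 3r + 2 = 0 factors as (r + 1)(r + 2) = 0, so r = -1, -2.
Hence y_h = C1*exp(-x) + C2*exp(-2*x).
Try y_p = A*cos(4*x) + B*sin(4*x). Substituting and equating the coefficients of cos(4x) and sin(4x) gives A = 7/34, B = -3/17, so y_p = -3*sin(4*x)/17 + 7*cos(4*x)/34.

y = -3*sin(4*x)/17 + 7*cos(4*x)/34 + C1*exp(-x) + C2*exp(-2*x)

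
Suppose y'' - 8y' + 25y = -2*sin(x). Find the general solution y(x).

y = -3*sin(x)/40 - cos(x)/40 + C1*cos(3*x)*exp(4*x) + C2*exp(4*x)*sin(3*x)

Characteristic equation r² - 8r + 25 = 0 has discriminant (-8)² - 4·(25) = -36 < 0, so r = 4 ± 3i.
Hence y_h = C1*cos(3*x)*exp(4*x) + C2*exp(4*x)*sin(3*x).
Try y_p = A*cos(x) + B*sin(x). Substituting and equating the coefficients of cos(x) and sin(x) gives A = -1/40, B = -3/40, so y_p = -3*sin(x)/40 - cos(x)/40.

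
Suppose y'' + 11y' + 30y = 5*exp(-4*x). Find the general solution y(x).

y = 5*exp(-4*x)/2 + C1*exp(-6*x) + C2*exp(-5*x)

Characteristic equation r² + 11r + 30 = 0 factors as (r + 6)(r + 5) = 0, so r = -6, -5.
Hence y_h = C1*exp(-6*x) + C2*exp(-5*x).
Try y_p = A*exp(-4*x). Substituting into the equation and dividing by exp(-4*x) gives A = 5/2, so y_p = 5*exp(-4*x)/2.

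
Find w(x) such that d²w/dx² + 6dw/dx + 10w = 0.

Characteristic equation r² + 6r + 10 = 0 has discriminant (6)² - 4·(10) = -4 < 0, so r = -3 ± i.
Hence w_h = C1*cos(x)*exp(-3*x) + C2*exp(-3*x)*sin(x).

w = C1*cos(x)*exp(-3*x) + C2*exp(-3*x)*sin(x)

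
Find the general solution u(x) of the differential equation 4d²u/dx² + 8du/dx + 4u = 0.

Divide through by 4: u'' + 2u' + u = 0.
Characteristic equation r² + 2r + 1 = 0 has discriminant (2)² - 4·(1) = 0, so r = -1 is a repeated root.
Hence u_h = (C1 + C2*x)*exp(-x).

u = C1*exp(-x) + C2*x*exp(-x)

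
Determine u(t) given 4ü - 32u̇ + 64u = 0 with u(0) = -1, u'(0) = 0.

u = -exp(4*t) + 4*t*exp(4*t)

Divide through by 4: u'' - 8u' + 16u = 0.
Characteristic equation r² - 8r + 16 = 0 has discriminant (-8)² - 4·(16) = 0, so r = 4 is a repeated root.
Hence u_h = (C1 + C2*t)*exp(4*t).
Apply the initial conditions: u(0) = C1 = -1 and u'(0) = C2 + 4*C1 = 0. Solving gives C1 = -1, C2 = 4.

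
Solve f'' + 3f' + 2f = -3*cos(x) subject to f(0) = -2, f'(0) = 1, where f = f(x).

f = -9*sin(x)/10 - 3*exp(-x)/2 - 3*cos(x)/10 - exp(-2*x)/5

Characteristic equation r² + 3r + 2 = 0 factors as (r + 1)(r + 2) = 0, so r = -1, -2.
Hence f_h = C1*exp(-x) + C2*exp(-2*x).
Try f_p = A*cos(x) + B*sin(x). Substituting and equating the coefficients of cos(x) and sin(x) gives A = -3/10, B = -9/10, so f_p = -9*sin(x)/10 - 3*cos(x)/10.
General solution: f = -9*sin(x)/10 - 3*cos(x)/10 + C1*exp(-x) + C2*exp(-2*x).
Apply the initial conditions: f(0) = -3/10 + C1 + C2 = -2 and f'(0) = -9/10 - C1 - 2*C2 = 1. Solving gives C1 = -3/2, C2 = -1/5.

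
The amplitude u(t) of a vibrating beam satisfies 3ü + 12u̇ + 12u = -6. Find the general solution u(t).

u = -1/2 + C1*exp(-2*t) + C2*t*exp(-2*t)

Divide through by 3: u'' + 4u' + 4u = -2.
Characteristic equation r² + 4r + 4 = 0 has discriminant (4)² - 4·(4) = 0, so r = -2 is a repeated root.
Hence u_h = (C1 + C2*t)*exp(-2*t).
For the particular solution try u_p = A0. Substituting and matching coefficients of each power of t gives A0 = -1/2, so u_p = -1/2.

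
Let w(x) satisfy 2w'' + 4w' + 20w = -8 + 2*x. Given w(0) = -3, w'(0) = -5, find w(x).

w = -21/50 + x/10 - 129*cos(3*x)*exp(-x)/50 - 64*exp(-x)*sin(3*x)/25

Divide through by 2: w'' + 2w' + 10w = -4 + x.
Characteristic equation r² + 2r + 10 = 0 has discriminant (2)² - 4·(10) = -36 < 0, so r = -1 ± 3i.
Hence w_h = C1*cos(3*x)*exp(-x) + C2*exp(-x)*sin(3*x).
For the particular solution try w_p = A0 + A1*x. Substituting and matching coefficients of each power of x gives A0 = -21/50, A1 = 1/10, so w_p = -21/50 + x/10.
General solution: w = -21/50 + x/10 + C1*cos(3*x)*exp(-x) + C2*exp(-x)*sin(3*x).
Apply the initial conditions: w(0) = -21/50 + C1 = -3 and w'(0) = 1/10 - C1 + 3*C2 = -5. Solving gives C1 = -129/50, C2 = -64/25.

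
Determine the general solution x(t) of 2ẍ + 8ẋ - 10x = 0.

x = C1*exp(-5*t) + C2*exp(t)

Divide through by 2: x'' + 4x' - 5x = 0.
Characteristic equation r² + 4r - 5 = 0 factors as (r + 5)(r - 1) = 0, so r = -5, 1.
Hence x_h = C1*exp(-5*t) + C2*exp(t).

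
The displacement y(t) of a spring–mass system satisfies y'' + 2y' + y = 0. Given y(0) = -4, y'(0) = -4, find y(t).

y = -4*exp(-t) - 8*t*exp(-t)

Characteristic equation r² + 2r + 1 = 0 has discriminant (2)² - 4·(1) = 0, so r = -1 is a repeated root.
Hence y_h = (C1 + C2*t)*exp(-t).
Apply the initial conditions: y(0) = C1 = -4 and y'(0) = C2 - C1 = -4. Solving gives C1 = -4, C2 = -8.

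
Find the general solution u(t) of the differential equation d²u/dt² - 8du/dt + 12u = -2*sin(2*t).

u = -cos(2*t)/10 - sin(2*t)/20 + C1*exp(6*t) + C2*exp(2*t)

Characteristic equation r² - 8r + 12 = 0 factors as (r - 6)(r - 2) = 0, so r = 6, 2.
Hence u_h = C1*exp(6*t) + C2*exp(2*t).
Try u_p = A*cos(2*t) + B*sin(2*t). Substituting and equating the coefficients of cos(2t) and sin(2t) gives A = -1/10, B = -1/20, so u_p = -cos(2*t)/10 - sin(2*t)/20.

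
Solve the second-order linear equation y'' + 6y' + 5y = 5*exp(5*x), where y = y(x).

Characteristic equation r² + 6r + 5 = 0 factors as (r + 5)(r + 1) = 0, so r = -5, -1.
Hence y_h = C1*exp(-5*x) + C2*exp(-x).
Try y_p = A*exp(5*x). Substituting into the equation and dividing by exp(5*x) gives A = 1/12, so y_p = exp(5*x)/12.

y = exp(5*x)/12 + C1*exp(-5*x) + C2*exp(-x)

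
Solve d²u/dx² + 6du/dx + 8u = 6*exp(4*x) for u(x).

Characteristic equation r² + 6r + 8 = 0 factors as (r + 2)(r + 4) = 0, so r = -2, -4.
Hence u_h = C1*exp(-2*x) + C2*exp(-4*x).
Try u_p = A*exp(4*x). Substituting into the equation and dividing by exp(4*x) gives A = 1/8, so u_p = exp(4*x)/8.

u = exp(4*x)/8 + C1*exp(-2*x) + C2*exp(-4*x)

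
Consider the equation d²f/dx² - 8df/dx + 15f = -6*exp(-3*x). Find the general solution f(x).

Characteristic equation r² - 8r + 15 = 0 factors as (r - 5)(r - 3) = 0, so r = 5, 3.
Hence f_h = C1*exp(5*x) + C2*exp(3*x).
Try f_p = A*exp(-3*x). Substituting into the equation and dividing by exp(-3*x) gives A = -1/8, so f_p = -exp(-3*x)/8.

f = -exp(-3*x)/8 + C1*exp(5*x) + C2*exp(3*x)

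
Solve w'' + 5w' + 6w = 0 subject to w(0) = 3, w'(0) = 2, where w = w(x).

w = -8*exp(-3*x) + 11*exp(-2*x)

Characteristic equation r² + 5r + 6 = 0 factors as (r + 3)(r + 2) = 0, so r = -3, -2.
Hence w_h = C1*exp(-3*x) + C2*exp(-2*x).
Apply the initial conditions: w(0) = C1 + C2 = 3 and w'(0) = -3*C1 - 2*C2 = 2. Solving gives C1 = -8, C2 = 11.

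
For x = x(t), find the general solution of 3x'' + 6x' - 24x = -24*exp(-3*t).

x = 8*exp(-3*t)/5 + C1*exp(2*t) + C2*exp(-4*t)

Divide through by 3: x'' + 2x' - 8x = -8*exp(-3*t).
Characteristic equation r² + 2r - 8 = 0 factors as (r - 2)(r + 4) = 0, so r = 2, -4.
Hence x_h = C1*exp(2*t) + C2*exp(-4*t).
Try x_p = A*exp(-3*t). Substituting into the equation and dividing by exp(-3*t) gives A = 8/5, so x_p = 8*exp(-3*t)/5.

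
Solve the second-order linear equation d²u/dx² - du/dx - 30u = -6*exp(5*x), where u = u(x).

u = 3*exp(5*x)/5 + C1*exp(6*x) + C2*exp(-5*x)

Characteristic equation r² - r - 30 = 0 factors as (r - 6)(r + 5) = 0, so r = 6, -5.
Hence u_h = C1*exp(6*x) + C2*exp(-5*x).
Try u_p = A*exp(5*x). Substituting into the equation and dividing by exp(5*x) gives A = 3/5, so u_p = 3*exp(5*x)/5.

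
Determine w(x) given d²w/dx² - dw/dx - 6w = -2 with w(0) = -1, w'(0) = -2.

Characteristic equation r² - r - 6 = 0 factors as (r - 3)(r + 2) = 0, so r = 3, -2.
Hence w_h = C1*exp(3*x) + C2*exp(-2*x).
For the particular solution try w_p = A0. Substituting and matching coefficients of each power of x gives A0 = 1/3, so w_p = 1/3.
General solution: w = 1/3 + C1*exp(3*x) + C2*exp(-2*x).
Apply the initial conditions: w(0) = 1/3 + C1 + C2 = -1 and w'(0) = -2*C2 + 3*C1 = -2. Solving gives C1 = -14/15, C2 = -2/5.

w = 1/3 - 14*exp(3*x)/15 - 2*exp(-2*x)/5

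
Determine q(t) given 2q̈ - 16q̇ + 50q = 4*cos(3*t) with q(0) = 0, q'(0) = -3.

Divide through by 2: q'' - 8q' + 25q = 2*cos(3*t).
Characteristic equation r² - 8r + 25 = 0 has discriminant (-8)² - 4·(25) = -36 < 0, so r = 4 ± 3i.
Hence q_h = C1*cos(3*t)*exp(4*t) + C2*exp(4*t)*sin(3*t).
Try q_p = A*cos(3*t) + B*sin(3*t). Substituting and equating the coefficients of cos(3t) and sin(3t) gives A = 1/26, B = -3/52, so q_p = -3*sin(3*t)/52 + cos(3*t)/26.
General solution: q = -3*sin(3*t)/52 + cos(3*t)/26 + C1*cos(3*t)*exp(4*t) + C2*exp(4*t)*sin(3*t).
Apply the initial conditions: q(0) = 1/26 + C1 = 0 and q'(0) = -9/52 + 3*C2 + 4*C1 = -3. Solving gives C1 = -1/26, C2 = -139/156.

q = -3*sin(3*t)/52 + cos(3*t)/26 - 139*exp(4*t)*sin(3*t)/156 - cos(3*t)*exp(4*t)/26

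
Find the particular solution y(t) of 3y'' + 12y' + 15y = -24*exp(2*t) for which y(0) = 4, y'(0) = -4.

y = -8*exp(2*t)/17 + 76*cos(t)*exp(-2*t)/17 + 100*exp(-2*t)*sin(t)/17

Divide through by 3: y'' + 4y' + 5y = -8*exp(2*t).
Characteristic equation r² + 4r + 5 = 0 has discriminant (4)² - 4·(5) = -4 < 0, so r = -2 ± i.
Hence y_h = C1*cos(t)*exp(-2*t) + C2*exp(-2*t)*sin(t).
Try y_p = A*exp(2*t). Substituting into the equation and dividing by exp(2*t) gives A = -8/17, so y_p = -8*exp(2*t)/17.
General solution: y = -8*exp(2*t)/17 + C1*cos(t)*exp(-2*t) + C2*exp(-2*t)*sin(t).
Apply the initial conditions: y(0) = -8/17 + C1 = 4 and y'(0) = -16/17 + C2 - 2*C1 = -4. Solving gives C1 = 76/17, C2 = 100/17.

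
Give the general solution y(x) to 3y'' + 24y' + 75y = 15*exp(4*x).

y = 5*exp(4*x)/73 + C1*cos(3*x)*exp(-4*x) + C2*exp(-4*x)*sin(3*x)

Divide through by 3: y'' + 8y' + 25y = 5*exp(4*x).
Characteristic equation r² + 8r + 25 = 0 has discriminant (8)² - 4·(25) = -36 < 0, so r = -4 ± 3i.
Hence y_h = C1*cos(3*x)*exp(-4*x) + C2*exp(-4*x)*sin(3*x).
Try y_p = A*exp(4*x). Substituting into the equation and dividing by exp(4*x) gives A = 5/73, so y_p = 5*exp(4*x)/73.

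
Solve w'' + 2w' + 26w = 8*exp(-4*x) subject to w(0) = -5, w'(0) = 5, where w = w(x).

Characteristic equation r² + 2r + 26 = 0 has discriminant (2)² - 4·(26) = -100 < 0, so r = -1 ± 5i.
Hence w_h = C1*cos(5*x)*exp(-x) + C2*exp(-x)*sin(5*x).
Try w_p = A*exp(-4*x). Substituting into the equation and dividing by exp(-4*x) gives A = 4/17, so w_p = 4*exp(-4*x)/17.
General solution: w = 4*exp(-4*x)/17 + C1*cos(5*x)*exp(-x) + C2*exp(-x)*sin(5*x).
Apply the initial conditions: w(0) = 4/17 + C1 = -5 and w'(0) = -16/17 - C1 + 5*C2 = 5. Solving gives C1 = -89/17, C2 = 12/85.

w = 4*exp(-4*x)/17 - 89*cos(5*x)*exp(-x)/17 + 12*exp(-x)*sin(5*x)/85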